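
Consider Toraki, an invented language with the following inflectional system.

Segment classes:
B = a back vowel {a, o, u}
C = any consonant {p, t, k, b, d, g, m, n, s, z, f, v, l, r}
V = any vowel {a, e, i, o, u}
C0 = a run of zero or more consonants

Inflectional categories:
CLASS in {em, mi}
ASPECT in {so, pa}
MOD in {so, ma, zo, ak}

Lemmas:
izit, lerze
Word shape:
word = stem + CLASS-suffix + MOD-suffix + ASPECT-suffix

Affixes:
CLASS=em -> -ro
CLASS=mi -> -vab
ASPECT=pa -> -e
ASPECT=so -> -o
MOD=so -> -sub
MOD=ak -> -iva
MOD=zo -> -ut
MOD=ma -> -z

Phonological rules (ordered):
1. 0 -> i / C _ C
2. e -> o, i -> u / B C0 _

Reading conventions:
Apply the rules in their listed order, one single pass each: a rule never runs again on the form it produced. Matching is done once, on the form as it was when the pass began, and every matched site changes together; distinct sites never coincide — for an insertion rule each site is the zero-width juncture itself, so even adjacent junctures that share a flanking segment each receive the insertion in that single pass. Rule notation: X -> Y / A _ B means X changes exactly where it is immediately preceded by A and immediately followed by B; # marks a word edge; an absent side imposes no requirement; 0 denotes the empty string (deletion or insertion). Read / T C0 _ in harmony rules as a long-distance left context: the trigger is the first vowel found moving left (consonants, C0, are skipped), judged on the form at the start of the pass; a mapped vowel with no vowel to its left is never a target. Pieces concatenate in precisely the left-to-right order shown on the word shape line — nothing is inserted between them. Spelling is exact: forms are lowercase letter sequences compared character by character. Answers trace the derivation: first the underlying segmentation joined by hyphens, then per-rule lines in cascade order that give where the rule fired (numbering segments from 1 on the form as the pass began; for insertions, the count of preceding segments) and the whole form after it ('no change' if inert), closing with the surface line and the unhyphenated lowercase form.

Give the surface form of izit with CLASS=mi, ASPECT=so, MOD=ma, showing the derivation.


underlying: izit-vab-z-o
1. 0 -> i / C _ C: inserts after position(s) 4, 7: izitivabizo
2. e -> o, i -> u / B C0 _: fires at position(s) 9: izitivabuzo
surface: izitivabuzo


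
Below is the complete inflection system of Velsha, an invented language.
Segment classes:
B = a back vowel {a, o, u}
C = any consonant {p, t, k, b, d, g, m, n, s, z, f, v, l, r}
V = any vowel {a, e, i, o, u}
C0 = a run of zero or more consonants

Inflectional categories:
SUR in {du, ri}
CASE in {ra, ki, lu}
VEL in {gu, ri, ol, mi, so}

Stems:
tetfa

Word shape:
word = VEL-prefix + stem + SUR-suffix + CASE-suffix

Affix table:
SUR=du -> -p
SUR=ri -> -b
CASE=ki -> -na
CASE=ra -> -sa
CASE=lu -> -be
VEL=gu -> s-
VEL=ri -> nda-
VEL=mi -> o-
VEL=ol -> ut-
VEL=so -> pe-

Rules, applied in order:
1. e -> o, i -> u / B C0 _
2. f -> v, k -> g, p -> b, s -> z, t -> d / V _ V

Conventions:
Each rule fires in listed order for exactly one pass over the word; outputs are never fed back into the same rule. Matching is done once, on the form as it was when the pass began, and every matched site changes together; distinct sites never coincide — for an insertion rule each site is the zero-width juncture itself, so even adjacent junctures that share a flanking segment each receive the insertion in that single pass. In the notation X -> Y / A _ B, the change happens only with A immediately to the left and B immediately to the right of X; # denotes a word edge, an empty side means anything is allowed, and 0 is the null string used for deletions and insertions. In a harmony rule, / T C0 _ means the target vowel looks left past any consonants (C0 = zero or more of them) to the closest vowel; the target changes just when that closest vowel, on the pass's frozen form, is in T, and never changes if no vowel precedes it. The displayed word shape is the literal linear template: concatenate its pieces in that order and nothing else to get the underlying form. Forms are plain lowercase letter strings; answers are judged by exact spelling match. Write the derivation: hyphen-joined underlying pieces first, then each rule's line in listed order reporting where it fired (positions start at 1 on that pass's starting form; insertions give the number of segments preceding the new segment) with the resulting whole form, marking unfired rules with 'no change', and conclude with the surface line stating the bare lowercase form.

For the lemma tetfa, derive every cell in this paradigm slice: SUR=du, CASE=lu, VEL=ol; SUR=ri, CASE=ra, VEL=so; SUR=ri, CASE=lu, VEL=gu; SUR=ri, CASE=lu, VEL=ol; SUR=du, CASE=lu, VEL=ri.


cell SUR=du, CASE=lu, VEL=ol:
underlying: ut-tetfa-p-be
1. e -> o, i -> u / B C0 _: fires at position(s) 4, 10: uttotfapbo
2. f -> v, k -> g, p -> b, s -> z, t -> d / V _ V: no change
surface: uttotfapbo

cell SUR=ri, CASE=ra, VEL=so:
underlying: pe-tetfa-b-sa
1. e -> o, i -> u / B C0 _: no change
2. f -> v, k -> g, p -> b, s -> z, t -> d / V _ V: fires at position(s) 3: pedetfabsa
surface: pedetfabsa

cell SUR=ri, CASE=lu, VEL=gu:
underlying: s-tetfa-b-be
1. e -> o, i -> u / B C0 _: fires at position(s) 9: stetfabbo
2. f -> v, k -> g, p -> b, s -> z, t -> d / V _ V: no change
surface: stetfabbo

cell SUR=ri, CASE=lu, VEL=ol:
underlying: ut-tetfa-b-be
1. e -> o, i -> u / B C0 _: fires at position(s) 4, 10: uttotfabbo
2. f -> v, k -> g, p -> b, s -> z, t -> d / V _ V: no change
surface: uttotfabbo

cell SUR=du, CASE=lu, VEL=ri:
underlying: nda-tetfa-p-be
1. e -> o, i -> u / B C0 _: fires at position(s) 5, 11: ndatotfapbo
2. f -> v, k -> g, p -> b, s -> z, t -> d / V _ V: fires at position(s) 4: ndadotfapbo
surface: ndadotfapbo


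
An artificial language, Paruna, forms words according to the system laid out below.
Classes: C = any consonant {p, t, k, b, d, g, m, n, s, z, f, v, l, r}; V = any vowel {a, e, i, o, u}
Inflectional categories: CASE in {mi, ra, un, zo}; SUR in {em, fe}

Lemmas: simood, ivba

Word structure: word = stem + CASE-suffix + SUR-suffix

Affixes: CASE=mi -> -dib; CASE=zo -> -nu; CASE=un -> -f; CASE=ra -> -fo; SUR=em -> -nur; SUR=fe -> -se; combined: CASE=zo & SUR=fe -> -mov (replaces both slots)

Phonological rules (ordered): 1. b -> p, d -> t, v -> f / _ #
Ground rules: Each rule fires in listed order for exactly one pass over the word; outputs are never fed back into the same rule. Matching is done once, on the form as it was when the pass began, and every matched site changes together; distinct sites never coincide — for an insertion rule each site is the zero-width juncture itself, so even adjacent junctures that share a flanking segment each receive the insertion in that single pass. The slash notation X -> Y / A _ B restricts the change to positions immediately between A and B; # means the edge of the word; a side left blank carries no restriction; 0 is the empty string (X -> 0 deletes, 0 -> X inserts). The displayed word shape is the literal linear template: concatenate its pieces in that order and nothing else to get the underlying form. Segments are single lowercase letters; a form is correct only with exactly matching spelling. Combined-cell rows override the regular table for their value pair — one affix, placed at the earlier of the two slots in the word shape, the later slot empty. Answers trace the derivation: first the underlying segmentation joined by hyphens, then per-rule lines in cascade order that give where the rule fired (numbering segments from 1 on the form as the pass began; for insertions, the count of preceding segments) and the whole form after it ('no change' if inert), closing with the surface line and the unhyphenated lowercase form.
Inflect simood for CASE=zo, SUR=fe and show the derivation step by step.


underlying: simood-mov
1. b -> p, d -> t, v -> f / _ #: fires at position(s) 9: simoodmof
surface: simoodmof


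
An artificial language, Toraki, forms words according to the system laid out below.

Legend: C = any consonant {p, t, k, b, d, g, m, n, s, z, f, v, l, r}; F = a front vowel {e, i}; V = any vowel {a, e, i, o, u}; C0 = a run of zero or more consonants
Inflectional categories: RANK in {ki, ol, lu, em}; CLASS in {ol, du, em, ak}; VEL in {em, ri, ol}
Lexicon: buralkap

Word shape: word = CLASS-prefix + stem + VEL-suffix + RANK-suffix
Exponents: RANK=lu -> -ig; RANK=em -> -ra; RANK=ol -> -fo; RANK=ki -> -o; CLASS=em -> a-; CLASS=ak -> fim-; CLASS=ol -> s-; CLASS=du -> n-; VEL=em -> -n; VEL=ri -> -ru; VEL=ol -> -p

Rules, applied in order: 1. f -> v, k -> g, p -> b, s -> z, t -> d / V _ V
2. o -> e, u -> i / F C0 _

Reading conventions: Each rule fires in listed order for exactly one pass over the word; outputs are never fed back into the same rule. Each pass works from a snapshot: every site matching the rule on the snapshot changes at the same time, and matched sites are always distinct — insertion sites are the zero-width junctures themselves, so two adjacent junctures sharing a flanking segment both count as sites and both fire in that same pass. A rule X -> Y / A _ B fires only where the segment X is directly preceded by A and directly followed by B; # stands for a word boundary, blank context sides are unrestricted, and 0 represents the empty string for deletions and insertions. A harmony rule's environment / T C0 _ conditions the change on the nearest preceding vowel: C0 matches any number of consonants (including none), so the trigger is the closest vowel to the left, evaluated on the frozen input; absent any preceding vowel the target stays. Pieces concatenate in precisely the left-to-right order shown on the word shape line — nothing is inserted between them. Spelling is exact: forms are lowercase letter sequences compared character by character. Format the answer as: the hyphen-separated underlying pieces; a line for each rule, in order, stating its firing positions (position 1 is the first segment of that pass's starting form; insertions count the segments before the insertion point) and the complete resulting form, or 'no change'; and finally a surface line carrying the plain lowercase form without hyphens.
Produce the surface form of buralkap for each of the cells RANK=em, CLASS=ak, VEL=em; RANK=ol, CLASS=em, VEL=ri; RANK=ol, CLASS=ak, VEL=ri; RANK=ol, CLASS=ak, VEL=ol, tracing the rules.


cell RANK=em, CLASS=ak, VEL=em:
underlying: fim-buralkap-n-ra
1. f -> v, k -> g, p -> b, s -> z, t -> d / V _ V: no change
2. o -> e, u -> i / F C0 _: fires at position(s) 5: fimbiralkapnra
surface: fimbiralkapnra

cell RANK=ol, CLASS=em, VEL=ri:
underlying: a-buralkap-ru-fo
1. f -> v, k -> g, p -> b, s -> z, t -> d / V _ V: fires at position(s) 12: aburalkapruvo
2. o -> e, u -> i / F C0 _: no change
surface: aburalkapruvo

cell RANK=ol, CLASS=ak, VEL=ri:
underlying: fim-buralkap-ru-fo
1. f -> v, k -> g, p -> b, s -> z, t -> d / V _ V: fires at position(s) 14: fimburalkapruvo
2. o -> e, u -> i / F C0 _: fires at position(s) 5: fimbiralkapruvo
surface: fimbiralkapruvo

cell RANK=ol, CLASS=ak, VEL=ol:
underlying: fim-buralkap-p-fo
1. f -> v, k -> g, p -> b, s -> z, t -> d / V _ V: no change
2. o -> e, u -> i / F C0 _: fires at position(s) 5: fimbiralkappfo
surface: fimbiralkappfo


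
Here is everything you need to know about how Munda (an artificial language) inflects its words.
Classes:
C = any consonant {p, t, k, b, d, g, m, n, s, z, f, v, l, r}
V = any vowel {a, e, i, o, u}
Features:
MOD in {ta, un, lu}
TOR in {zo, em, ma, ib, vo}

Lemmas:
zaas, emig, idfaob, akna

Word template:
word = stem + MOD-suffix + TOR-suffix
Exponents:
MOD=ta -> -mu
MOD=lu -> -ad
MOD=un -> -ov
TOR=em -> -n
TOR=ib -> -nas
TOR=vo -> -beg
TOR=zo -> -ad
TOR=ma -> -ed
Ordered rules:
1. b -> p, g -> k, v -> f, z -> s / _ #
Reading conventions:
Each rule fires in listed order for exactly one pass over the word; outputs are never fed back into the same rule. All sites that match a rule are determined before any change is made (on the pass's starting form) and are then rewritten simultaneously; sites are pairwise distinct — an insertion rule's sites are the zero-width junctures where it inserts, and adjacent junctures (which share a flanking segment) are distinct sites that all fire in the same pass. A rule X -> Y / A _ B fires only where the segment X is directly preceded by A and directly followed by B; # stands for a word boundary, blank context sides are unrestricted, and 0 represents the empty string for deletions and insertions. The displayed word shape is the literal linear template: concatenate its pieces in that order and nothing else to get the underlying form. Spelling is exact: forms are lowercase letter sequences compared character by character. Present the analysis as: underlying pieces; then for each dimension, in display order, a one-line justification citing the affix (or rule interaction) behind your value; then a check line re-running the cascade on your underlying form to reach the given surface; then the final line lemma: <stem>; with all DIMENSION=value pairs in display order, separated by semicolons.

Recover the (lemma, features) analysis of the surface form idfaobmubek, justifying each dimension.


underlying: idfaob-mu-beg
MOD=ta - signalled by the affix -mu
TOR=vo - signalled by the affix -beg
check: idfaobmubeg -> idfaobmubek
lemma: idfaob; MOD=ta; TOR=vo


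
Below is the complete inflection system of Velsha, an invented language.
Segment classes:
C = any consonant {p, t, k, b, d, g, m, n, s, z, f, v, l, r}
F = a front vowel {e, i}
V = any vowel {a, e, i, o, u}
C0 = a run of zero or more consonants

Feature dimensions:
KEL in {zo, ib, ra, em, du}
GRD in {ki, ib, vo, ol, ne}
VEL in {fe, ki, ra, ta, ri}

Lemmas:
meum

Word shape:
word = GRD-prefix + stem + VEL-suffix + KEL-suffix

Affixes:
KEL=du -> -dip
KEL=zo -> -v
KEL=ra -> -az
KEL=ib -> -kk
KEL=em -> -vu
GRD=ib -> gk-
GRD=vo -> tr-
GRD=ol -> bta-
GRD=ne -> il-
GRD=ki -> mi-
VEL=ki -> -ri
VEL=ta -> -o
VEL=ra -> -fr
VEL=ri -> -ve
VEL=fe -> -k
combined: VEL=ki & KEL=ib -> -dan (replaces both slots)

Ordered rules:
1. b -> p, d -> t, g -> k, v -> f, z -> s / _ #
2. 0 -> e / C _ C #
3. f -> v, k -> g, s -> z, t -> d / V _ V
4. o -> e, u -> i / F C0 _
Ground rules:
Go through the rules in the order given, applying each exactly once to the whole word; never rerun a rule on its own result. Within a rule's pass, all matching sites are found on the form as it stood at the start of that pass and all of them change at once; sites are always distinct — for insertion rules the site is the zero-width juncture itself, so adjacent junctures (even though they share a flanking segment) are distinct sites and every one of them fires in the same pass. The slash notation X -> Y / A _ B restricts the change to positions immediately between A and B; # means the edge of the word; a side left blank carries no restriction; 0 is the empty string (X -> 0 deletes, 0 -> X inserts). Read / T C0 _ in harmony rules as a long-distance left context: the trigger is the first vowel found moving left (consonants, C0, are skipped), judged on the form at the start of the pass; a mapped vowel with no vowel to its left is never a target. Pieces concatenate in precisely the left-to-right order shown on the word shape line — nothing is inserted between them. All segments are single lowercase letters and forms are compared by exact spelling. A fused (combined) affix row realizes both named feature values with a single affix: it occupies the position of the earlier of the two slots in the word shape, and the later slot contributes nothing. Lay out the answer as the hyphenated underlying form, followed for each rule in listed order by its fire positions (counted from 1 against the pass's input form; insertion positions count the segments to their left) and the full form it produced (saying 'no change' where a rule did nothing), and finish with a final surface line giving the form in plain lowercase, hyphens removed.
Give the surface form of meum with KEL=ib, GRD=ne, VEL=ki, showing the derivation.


underlying: il-meum-dan
1. b -> p, d -> t, g -> k, v -> f, z -> s / _ #: no change
2. 0 -> e / C _ C #: no change
3. f -> v, k -> g, s -> z, t -> d / V _ V: no change
4. o -> e, u -> i / F C0 _: fires at position(s) 5: ilmeimdan
surface: ilmeimdan


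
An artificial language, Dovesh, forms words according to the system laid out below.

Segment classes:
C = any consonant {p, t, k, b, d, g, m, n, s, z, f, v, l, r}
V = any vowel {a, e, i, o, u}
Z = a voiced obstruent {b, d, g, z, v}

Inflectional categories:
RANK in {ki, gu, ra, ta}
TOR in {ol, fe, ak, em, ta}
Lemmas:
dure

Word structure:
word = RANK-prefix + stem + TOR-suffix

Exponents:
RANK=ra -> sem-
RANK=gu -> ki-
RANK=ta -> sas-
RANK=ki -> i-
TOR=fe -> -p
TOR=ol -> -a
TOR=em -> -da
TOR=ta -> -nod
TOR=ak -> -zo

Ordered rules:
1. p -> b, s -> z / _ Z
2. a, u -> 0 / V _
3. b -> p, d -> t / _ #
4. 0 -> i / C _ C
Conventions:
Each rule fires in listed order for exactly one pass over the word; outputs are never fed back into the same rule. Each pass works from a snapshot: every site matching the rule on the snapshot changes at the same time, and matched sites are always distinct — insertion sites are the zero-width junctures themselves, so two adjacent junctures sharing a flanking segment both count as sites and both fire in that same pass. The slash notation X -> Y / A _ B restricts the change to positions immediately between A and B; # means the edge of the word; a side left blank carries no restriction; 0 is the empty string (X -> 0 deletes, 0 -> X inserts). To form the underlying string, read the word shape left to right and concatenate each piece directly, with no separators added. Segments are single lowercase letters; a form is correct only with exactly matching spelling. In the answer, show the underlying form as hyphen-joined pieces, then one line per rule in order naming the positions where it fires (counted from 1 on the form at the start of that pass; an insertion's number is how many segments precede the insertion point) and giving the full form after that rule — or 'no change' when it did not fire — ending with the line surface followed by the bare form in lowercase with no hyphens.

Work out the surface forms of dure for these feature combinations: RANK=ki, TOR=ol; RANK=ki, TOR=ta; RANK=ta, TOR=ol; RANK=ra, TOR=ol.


cell RANK=ki, TOR=ol:
underlying: i-dure-a
1. p -> b, s -> z / _ Z: no change
2. a, u -> 0 / V _: fires at position(s) 6: idure
3. b -> p, d -> t / _ #: no change
4. 0 -> i / C _ C: no change
surface: idure

cell RANK=ki, TOR=ta:
underlying: i-dure-nod
1. p -> b, s -> z / _ Z: no change
2. a, u -> 0 / V _: no change
3. b -> p, d -> t / _ #: fires at position(s) 8: idurenot
4. 0 -> i / C _ C: no change
surface: idurenot

cell RANK=ta, TOR=ol:
underlying: sas-dure-a
1. p -> b, s -> z / _ Z: fires at position(s) 3: sazdurea
2. a, u -> 0 / V _: fires at position(s) 8: sazdure
3. b -> p, d -> t / _ #: no change
4. 0 -> i / C _ C: inserts after position(s) 3: sazidure
surface: sazidure

cell RANK=ra, TOR=ol:
underlying: sem-dure-a
1. p -> b, s -> z / _ Z: no change
2. a, u -> 0 / V _: fires at position(s) 8: semdure
3. b -> p, d -> t / _ #: no change
4. 0 -> i / C _ C: inserts after position(s) 3: semidure
surface: semidure


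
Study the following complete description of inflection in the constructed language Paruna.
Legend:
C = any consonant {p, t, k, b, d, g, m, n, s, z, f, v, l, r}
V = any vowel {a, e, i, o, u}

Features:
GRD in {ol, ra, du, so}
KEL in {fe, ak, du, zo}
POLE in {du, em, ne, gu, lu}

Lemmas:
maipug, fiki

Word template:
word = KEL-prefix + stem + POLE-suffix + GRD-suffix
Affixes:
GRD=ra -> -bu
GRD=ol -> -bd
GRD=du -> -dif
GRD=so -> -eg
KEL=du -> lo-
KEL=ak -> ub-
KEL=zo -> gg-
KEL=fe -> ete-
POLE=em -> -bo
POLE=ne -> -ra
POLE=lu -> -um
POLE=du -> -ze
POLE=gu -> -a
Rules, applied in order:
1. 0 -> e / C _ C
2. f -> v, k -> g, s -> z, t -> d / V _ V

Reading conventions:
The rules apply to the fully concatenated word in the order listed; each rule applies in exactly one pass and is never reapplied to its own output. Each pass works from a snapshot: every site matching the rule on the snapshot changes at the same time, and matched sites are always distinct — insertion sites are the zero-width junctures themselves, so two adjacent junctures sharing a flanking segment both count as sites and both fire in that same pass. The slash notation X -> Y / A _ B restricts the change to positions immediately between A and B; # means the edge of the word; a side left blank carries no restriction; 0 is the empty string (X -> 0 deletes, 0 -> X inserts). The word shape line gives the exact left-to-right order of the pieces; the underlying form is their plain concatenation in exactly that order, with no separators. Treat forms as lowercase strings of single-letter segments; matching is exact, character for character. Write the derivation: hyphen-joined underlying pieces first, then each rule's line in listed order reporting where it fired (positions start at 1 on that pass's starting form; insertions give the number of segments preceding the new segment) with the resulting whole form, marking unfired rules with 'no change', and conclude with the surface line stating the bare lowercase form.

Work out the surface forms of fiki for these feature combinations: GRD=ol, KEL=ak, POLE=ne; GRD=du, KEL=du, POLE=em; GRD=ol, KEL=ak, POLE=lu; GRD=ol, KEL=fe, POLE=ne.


cell GRD=ol, KEL=ak, POLE=ne:
underlying: ub-fiki-ra-bd
1. 0 -> e / C _ C: inserts after position(s) 2, 9: ubefikirabed
2. f -> v, k -> g, s -> z, t -> d / V _ V: fires at position(s) 4, 6: ubevigirabed
surface: ubevigirabed

cell GRD=du, KEL=du, POLE=em:
underlying: lo-fiki-bo-dif
1. 0 -> e / C _ C: no change
2. f -> v, k -> g, s -> z, t -> d / V _ V: fires at position(s) 3, 5: lovigibodif
surface: lovigibodif

cell GRD=ol, KEL=ak, POLE=lu:
underlying: ub-fiki-um-bd
1. 0 -> e / C _ C: inserts after position(s) 2, 8, 9: ubefikiumebed
2. f -> v, k -> g, s -> z, t -> d / V _ V: fires at position(s) 4, 6: ubevigiumebed
surface: ubevigiumebed

cell GRD=ol, KEL=fe, POLE=ne:
underlying: ete-fiki-ra-bd
1. 0 -> e / C _ C: inserts after position(s) 10: etefikirabed
2. f -> v, k -> g, s -> z, t -> d / V _ V: fires at position(s) 2, 4, 6: edevigirabed
surface: edevigirabed


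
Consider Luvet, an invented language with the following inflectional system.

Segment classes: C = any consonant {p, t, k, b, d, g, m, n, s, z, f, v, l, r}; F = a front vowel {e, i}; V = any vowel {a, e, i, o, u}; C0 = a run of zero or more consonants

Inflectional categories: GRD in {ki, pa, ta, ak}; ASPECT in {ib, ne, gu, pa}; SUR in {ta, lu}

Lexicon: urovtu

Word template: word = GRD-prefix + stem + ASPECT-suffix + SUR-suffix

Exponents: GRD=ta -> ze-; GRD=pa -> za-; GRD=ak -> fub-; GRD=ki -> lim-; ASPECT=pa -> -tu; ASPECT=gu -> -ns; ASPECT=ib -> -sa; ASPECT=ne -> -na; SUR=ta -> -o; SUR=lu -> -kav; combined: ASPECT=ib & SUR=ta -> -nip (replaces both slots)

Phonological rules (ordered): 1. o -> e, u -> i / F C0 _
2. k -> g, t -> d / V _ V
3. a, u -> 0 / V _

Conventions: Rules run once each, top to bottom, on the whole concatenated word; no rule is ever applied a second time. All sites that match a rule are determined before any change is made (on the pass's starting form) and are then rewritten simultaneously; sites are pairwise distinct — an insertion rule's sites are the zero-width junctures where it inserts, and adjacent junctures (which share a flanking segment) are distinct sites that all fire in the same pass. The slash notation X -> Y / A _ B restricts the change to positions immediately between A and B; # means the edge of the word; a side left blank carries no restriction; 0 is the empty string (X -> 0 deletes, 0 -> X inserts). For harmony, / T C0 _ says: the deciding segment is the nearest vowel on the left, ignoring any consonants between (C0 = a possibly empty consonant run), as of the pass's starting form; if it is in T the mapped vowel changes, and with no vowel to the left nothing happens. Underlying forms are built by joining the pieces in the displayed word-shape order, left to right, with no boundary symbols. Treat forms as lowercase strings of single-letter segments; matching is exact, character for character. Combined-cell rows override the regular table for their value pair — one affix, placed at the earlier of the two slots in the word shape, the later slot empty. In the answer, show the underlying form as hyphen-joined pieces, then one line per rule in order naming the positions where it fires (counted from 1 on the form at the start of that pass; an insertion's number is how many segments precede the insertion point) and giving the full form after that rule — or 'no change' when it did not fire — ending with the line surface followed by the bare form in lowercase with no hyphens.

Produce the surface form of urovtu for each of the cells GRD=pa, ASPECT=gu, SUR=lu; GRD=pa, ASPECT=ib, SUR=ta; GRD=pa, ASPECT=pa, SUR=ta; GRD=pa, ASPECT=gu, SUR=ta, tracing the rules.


cell GRD=pa, ASPECT=gu, SUR=lu:
underlying: za-urovtu-ns-kav
1. o -> e, u -> i / F C0 _: no change
2. k -> g, t -> d / V _ V: no change
3. a, u -> 0 / V _: fires at position(s) 3: zarovtunskav
surface: zarovtunskav

cell GRD=pa, ASPECT=ib, SUR=ta:
underlying: za-urovtu-nip
1. o -> e, u -> i / F C0 _: no change
2. k -> g, t -> d / V _ V: no change
3. a, u -> 0 / V _: fires at position(s) 3: zarovtunip
surface: zarovtunip

cell GRD=pa, ASPECT=pa, SUR=ta:
underlying: za-urovtu-tu-o
1. o -> e, u -> i / F C0 _: no change
2. k -> g, t -> d / V _ V: fires at position(s) 9: zaurovtuduo
3. a, u -> 0 / V _: fires at position(s) 3: zarovtuduo
surface: zarovtuduo

cell GRD=pa, ASPECT=gu, SUR=ta:
underlying: za-urovtu-ns-o
1. o -> e, u -> i / F C0 _: no change
2. k -> g, t -> d / V _ V: no change
3. a, u -> 0 / V _: fires at position(s) 3: zarovtunso
surface: zarovtunso


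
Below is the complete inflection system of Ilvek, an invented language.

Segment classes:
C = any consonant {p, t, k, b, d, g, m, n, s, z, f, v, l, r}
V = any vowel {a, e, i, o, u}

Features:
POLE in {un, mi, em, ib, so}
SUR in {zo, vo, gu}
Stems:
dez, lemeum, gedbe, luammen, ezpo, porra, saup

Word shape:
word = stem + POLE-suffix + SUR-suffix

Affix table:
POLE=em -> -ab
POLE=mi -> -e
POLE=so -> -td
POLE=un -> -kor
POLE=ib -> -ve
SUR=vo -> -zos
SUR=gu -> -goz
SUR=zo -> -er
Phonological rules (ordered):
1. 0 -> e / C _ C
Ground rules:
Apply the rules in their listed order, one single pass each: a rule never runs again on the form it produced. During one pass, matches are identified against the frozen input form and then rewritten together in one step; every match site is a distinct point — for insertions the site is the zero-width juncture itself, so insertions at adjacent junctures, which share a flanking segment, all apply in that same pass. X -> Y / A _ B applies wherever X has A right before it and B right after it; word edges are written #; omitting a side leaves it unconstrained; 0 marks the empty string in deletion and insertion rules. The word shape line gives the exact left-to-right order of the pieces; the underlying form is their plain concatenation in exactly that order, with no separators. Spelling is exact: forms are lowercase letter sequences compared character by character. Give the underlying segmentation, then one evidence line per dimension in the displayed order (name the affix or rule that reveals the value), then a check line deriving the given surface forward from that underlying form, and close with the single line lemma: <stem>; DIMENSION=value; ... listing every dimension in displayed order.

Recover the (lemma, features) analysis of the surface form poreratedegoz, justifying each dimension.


underlying: porra-td-goz
POLE=so - signalled by the affix -td
SUR=gu - signalled by the affix -goz
check: porratdgoz -> poreratedegoz
lemma: porra; POLE=so; SUR=gu


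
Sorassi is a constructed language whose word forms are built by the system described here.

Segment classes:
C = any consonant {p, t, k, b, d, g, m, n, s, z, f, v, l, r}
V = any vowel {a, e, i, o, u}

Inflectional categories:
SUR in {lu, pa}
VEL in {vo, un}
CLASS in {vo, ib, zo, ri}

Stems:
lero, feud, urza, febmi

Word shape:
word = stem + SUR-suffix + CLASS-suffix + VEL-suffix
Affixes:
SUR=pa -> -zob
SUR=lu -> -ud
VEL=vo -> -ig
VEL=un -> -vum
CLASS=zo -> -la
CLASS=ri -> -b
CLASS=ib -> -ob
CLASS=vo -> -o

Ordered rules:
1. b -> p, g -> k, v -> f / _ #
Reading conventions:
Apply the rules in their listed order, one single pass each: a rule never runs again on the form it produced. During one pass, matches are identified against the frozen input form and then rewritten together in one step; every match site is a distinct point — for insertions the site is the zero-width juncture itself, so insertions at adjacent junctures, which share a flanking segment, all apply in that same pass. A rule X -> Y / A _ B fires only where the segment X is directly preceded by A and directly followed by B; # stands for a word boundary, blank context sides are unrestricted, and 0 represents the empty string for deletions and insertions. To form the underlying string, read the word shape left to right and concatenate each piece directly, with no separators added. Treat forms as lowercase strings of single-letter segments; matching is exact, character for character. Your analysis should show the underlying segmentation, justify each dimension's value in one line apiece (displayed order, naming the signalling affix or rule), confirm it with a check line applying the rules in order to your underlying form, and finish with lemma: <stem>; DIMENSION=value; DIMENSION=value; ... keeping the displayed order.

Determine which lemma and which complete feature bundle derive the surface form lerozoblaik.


underlying: lero-zob-la-ig
SUR=pa - signalled by the affix -zob
VEL=vo - signalled by the affix -ig
CLASS=zo - signalled by the affix -la
check: lerozoblaig -> lerozoblaik
lemma: lero; SUR=pa; VEL=vo; CLASS=zo


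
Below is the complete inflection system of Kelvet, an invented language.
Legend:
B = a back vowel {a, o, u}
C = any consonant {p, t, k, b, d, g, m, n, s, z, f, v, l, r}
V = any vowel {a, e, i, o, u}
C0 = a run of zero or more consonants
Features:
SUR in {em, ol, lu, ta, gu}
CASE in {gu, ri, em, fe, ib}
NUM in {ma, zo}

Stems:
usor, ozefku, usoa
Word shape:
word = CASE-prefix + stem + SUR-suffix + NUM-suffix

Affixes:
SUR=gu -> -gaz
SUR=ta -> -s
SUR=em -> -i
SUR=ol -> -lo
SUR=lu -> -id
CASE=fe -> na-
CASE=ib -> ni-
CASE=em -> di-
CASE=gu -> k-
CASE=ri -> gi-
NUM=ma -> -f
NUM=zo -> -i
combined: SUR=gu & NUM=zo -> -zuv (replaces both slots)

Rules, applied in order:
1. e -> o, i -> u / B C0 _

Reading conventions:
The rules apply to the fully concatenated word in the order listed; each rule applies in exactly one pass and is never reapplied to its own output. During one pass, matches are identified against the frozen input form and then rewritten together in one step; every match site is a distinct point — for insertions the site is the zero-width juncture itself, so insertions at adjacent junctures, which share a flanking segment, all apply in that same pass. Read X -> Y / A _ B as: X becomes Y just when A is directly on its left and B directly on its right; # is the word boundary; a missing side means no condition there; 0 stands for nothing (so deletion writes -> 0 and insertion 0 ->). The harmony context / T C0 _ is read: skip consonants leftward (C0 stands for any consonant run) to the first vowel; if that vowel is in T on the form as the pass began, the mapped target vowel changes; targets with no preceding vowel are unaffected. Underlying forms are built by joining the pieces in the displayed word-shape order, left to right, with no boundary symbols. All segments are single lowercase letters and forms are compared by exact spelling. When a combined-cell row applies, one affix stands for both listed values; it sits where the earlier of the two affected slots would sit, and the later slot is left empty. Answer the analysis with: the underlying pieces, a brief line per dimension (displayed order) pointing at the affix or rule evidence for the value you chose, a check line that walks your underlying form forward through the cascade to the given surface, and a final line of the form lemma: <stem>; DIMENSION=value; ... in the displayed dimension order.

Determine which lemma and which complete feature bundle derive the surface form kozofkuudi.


underlying: k-ozefku-id-i
SUR=lu - signalled by the affix -id
CASE=gu - signalled by the affix k-
NUM=zo - signalled by the affix -i
check: kozefkuidi -> kozofkuudi
lemma: ozefku; SUR=lu; CASE=gu; NUM=zo


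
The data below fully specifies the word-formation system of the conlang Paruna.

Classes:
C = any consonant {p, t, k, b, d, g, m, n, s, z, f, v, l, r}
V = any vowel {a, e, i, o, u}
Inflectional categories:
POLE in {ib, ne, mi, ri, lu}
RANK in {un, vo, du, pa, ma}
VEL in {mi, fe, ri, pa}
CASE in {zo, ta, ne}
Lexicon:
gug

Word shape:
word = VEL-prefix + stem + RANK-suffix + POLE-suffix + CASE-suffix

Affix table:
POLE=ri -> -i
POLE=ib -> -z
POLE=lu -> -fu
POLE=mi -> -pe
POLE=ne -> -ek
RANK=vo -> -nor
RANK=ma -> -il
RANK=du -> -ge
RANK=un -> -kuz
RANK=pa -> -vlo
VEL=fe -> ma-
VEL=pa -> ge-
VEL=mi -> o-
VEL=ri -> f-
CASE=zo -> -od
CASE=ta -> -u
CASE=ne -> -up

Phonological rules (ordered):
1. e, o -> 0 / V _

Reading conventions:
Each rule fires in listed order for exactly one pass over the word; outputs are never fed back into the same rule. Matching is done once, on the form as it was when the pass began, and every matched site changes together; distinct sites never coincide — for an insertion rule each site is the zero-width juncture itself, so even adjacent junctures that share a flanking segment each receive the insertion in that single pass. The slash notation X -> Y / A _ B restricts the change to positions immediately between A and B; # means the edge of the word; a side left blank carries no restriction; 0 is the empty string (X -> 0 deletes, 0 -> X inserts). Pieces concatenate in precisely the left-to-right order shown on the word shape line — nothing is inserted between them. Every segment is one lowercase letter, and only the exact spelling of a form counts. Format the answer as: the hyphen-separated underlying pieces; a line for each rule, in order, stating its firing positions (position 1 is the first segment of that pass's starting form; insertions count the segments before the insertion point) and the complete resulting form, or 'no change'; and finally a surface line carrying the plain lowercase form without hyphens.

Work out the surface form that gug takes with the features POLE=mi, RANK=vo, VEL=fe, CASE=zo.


underlying: ma-gug-nor-pe-od
1. e, o -> 0 / V _: fires at position(s) 11: magugnorped
surface: magugnorped


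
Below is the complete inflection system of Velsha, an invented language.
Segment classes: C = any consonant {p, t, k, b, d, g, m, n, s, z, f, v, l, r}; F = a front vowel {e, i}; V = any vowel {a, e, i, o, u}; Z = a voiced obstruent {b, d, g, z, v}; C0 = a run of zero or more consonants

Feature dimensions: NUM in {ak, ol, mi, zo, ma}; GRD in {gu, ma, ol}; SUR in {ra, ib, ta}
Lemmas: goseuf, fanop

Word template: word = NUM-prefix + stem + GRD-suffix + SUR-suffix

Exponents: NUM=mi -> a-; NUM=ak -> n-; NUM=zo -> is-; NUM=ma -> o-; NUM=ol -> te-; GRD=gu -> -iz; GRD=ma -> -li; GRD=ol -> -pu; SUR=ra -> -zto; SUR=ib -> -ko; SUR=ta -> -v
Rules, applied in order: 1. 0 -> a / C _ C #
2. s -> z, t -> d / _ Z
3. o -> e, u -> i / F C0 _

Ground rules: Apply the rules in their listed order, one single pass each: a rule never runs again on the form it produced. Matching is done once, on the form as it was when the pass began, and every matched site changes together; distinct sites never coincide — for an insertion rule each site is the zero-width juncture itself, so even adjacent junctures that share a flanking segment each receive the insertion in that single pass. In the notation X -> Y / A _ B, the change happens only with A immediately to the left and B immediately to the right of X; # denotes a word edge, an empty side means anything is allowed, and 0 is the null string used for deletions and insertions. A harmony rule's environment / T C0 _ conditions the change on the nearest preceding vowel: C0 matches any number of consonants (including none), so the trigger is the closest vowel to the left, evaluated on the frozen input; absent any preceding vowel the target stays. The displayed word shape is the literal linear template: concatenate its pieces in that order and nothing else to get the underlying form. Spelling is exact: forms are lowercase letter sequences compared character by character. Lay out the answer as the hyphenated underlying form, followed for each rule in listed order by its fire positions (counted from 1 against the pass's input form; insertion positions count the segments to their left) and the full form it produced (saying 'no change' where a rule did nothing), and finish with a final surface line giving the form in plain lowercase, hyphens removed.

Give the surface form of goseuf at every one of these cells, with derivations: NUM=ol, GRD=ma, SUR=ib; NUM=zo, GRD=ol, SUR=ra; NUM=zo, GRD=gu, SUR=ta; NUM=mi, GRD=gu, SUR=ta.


cell NUM=ol, GRD=ma, SUR=ib:
underlying: te-goseuf-li-ko
1. 0 -> a / C _ C #: no change
2. s -> z, t -> d / _ Z: no change
3. o -> e, u -> i / F C0 _: fires at position(s) 4, 7, 12: tegeseiflike
surface: tegeseiflike

cell NUM=zo, GRD=ol, SUR=ra:
underlying: is-goseuf-pu-zto
1. 0 -> a / C _ C #: no change
2. s -> z, t -> d / _ Z: fires at position(s) 2: izgoseufpuzto
3. o -> e, u -> i / F C0 _: fires at position(s) 4, 7: izgeseifpuzto
surface: izgeseifpuzto

cell NUM=zo, GRD=gu, SUR=ta:
underlying: is-goseuf-iz-v
1. 0 -> a / C _ C #: inserts after position(s) 10: isgoseufizav
2. s -> z, t -> d / _ Z: fires at position(s) 2: izgoseufizav
3. o -> e, u -> i / F C0 _: fires at position(s) 4, 7: izgeseifizav
surface: izgeseifizav

cell NUM=mi, GRD=gu, SUR=ta:
underlying: a-goseuf-iz-v
1. 0 -> a / C _ C #: inserts after position(s) 9: agoseufizav
2. s -> z, t -> d / _ Z: no change
3. o -> e, u -> i / F C0 _: fires at position(s) 6: agoseifizav
surface: agoseifizav


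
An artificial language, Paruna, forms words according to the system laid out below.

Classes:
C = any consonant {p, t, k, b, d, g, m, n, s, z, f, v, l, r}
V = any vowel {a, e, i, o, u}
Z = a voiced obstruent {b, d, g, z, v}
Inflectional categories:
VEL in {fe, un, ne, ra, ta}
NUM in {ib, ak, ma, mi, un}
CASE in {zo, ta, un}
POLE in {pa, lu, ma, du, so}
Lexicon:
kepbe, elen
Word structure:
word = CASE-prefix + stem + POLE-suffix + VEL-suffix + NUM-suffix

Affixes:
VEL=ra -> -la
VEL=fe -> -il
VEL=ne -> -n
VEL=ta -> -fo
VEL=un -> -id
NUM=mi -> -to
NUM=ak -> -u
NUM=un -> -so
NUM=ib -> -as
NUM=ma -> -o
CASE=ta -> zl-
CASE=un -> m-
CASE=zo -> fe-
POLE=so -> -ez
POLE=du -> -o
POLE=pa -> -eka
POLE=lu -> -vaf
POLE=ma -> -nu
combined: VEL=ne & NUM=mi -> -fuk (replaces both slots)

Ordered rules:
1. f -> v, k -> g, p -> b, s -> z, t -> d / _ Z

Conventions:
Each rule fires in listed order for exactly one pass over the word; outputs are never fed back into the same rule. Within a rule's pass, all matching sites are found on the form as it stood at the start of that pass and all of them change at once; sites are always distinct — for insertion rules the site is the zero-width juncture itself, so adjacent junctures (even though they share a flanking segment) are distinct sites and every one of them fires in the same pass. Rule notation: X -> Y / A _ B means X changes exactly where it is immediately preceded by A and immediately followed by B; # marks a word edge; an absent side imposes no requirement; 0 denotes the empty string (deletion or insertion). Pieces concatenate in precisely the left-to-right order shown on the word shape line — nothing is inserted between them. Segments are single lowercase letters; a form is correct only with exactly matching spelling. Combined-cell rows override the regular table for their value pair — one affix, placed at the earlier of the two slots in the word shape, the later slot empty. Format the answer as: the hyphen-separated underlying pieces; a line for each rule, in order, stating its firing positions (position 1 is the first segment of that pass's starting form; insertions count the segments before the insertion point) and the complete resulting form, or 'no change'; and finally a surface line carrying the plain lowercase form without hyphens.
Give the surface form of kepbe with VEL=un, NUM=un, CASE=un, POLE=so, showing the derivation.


underlying: m-kepbe-ez-id-so
1. f -> v, k -> g, p -> b, s -> z, t -> d / _ Z: fires at position(s) 4: mkebbeezidso
surface: mkebbeezidso
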